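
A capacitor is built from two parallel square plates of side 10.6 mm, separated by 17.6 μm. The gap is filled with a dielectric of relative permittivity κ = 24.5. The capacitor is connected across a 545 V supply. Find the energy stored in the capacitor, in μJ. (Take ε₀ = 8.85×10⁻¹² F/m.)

U ≈ 206 μJ

A = (10.6 mm)² = 1.12×10⁻⁴ m².
C = κε₀A/d = 24.5 × 8.85×10⁻¹² × 1.12×10⁻⁴ / 1.76×10⁻⁵ = 1.38×10⁻⁹ F.
U = ½CV² = ½ × 1.38×10⁻⁹ × (545)² = 2.06×10⁻⁴ J.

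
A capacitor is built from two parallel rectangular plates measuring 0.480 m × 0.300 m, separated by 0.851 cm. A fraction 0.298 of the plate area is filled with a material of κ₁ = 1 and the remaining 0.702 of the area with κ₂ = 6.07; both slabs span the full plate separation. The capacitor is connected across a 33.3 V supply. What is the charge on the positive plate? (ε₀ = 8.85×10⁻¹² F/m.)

A = 0.480 × 0.300 m² = 0.144 m².
Side-by-side slabs ⇒ two capacitors in parallel, each spanning the full gap.
C₁ = κ₁ε₀A₁/d = 1.00 × 8.85×10⁻¹² × 4.29×10⁻² / 8.51×10⁻³ = 4.46×10⁻¹¹ F.
C₂ = κ₂ε₀A₂/d = 6.07 × 8.85×10⁻¹² × 0.101 / 8.51×10⁻³ = 6.38×10⁻¹⁰ F.
C = C₁ + C₂ = 6.83×10⁻¹⁰ F.
Q = CV = 6.83×10⁻¹⁰ × 33.3 = 2.27×10⁻⁸ C.

22.7 nC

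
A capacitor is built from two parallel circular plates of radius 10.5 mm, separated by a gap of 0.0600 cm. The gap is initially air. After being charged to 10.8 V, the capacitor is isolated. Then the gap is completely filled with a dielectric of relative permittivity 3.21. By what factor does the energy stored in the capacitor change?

0.312

Isolated ⇒ Q is held fixed.
C₂ = 3.21 C₁ and U = Q²/(2C), so U₂/U₁ = C₁/C₂ = 0.312.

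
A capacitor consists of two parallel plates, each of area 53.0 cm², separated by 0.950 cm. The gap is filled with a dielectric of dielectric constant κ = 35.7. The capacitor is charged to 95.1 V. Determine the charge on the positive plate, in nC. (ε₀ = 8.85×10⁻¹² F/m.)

16.8 nC

A = 53.0 cm² = 5.30×10⁻³ m².
C = κε₀A/d = 35.7 × 8.85×10⁻¹² × 5.30×10⁻³ / 9.50×10⁻³ = 1.76×10⁻¹⁰ F.
Q = CV = 1.76×10⁻¹⁰ × 95.1 = 1.68×10⁻⁸ C.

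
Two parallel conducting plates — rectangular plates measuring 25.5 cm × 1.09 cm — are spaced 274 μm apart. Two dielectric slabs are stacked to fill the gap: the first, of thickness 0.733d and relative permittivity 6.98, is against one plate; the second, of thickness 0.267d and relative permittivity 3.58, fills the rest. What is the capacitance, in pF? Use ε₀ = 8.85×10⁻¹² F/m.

A = 25.5 × 1.09 cm² = 2.78×10⁻³ m².
Stacked slabs ⇒ two capacitors in series, each with the full plate area.
C₁ = κ₁ε₀A/d₁ = 6.98 × 8.85×10⁻¹² × 2.78×10⁻³ / 2.01×10⁻⁴ = 8.55×10⁻¹⁰ F.
C₂ = κ₂ε₀A/d₂ = 3.58 × 8.85×10⁻¹² × 2.78×10⁻³ / 7.32×10⁻⁵ = 1.20×10⁻⁹ F.
C = (1/C₁ + 1/C₂)⁻¹ = 5.00×10⁻¹⁰ F.

C ≈ 500 pF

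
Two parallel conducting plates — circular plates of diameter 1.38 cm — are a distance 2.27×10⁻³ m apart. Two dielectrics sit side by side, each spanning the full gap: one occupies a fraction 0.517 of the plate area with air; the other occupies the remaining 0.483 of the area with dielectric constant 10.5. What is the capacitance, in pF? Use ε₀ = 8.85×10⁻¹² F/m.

A = π(1.38/2 cm)² = 1.50×10⁻⁴ m².
Side-by-side slabs ⇒ two capacitors in parallel, each spanning the full gap.
C₁ = κ₁ε₀A₁/d = 1.00 × 8.85×10⁻¹² × 7.73×10⁻⁵ / 2.27×10⁻³ = 3.01×10⁻¹³ F.
C₂ = κ₂ε₀A₂/d = 10.5 × 8.85×10⁻¹² × 7.22×10⁻⁵ / 2.27×10⁻³ = 2.96×10⁻¹² F.
C = C₁ + C₂ = 3.26×10⁻¹² F.

C ≈ 3.26 pF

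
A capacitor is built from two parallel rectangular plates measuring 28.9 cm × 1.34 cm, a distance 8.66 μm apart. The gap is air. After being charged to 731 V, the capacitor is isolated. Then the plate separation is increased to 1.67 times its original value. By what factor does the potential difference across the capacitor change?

1.67

Isolated ⇒ Q is held fixed.
C₂ = 0.599 C₁ and V = Q/C, so V₂/V₁ = C₁/C₂ = 1.67.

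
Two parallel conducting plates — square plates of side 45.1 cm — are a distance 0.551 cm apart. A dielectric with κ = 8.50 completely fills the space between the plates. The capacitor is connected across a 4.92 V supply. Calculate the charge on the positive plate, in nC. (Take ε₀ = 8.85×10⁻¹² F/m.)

13.7 nC

A = (45.1 cm)² = 0.203 m².
C = κε₀A/d = 8.50 × 8.85×10⁻¹² × 0.203 / 5.51×10⁻³ = 2.78×10⁻⁹ F.
Q = CV = 2.78×10⁻⁹ × 4.92 = 1.37×10⁻⁸ C.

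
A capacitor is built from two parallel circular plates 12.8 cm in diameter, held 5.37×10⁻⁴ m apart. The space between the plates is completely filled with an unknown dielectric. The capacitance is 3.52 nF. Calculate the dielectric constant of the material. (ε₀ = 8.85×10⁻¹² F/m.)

A = π(12.8/2 cm)² = 1.29×10⁻² m².
κ = Cd/(ε₀A) = 3.52×10⁻⁹ × 5.37×10⁻⁴ / (8.85×10⁻¹² × 1.29×10⁻²) = 16.6.

κ ≈ 16.6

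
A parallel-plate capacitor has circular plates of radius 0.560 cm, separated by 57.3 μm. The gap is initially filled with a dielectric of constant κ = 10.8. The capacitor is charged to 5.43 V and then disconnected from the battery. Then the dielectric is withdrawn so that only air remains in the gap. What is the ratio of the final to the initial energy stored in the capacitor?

Isolated ⇒ Q is held fixed.
C₂ = 0.0926 C₁ and U = Q²/(2C), so U₂/U₁ = C₁/C₂ = 10.8.

10.8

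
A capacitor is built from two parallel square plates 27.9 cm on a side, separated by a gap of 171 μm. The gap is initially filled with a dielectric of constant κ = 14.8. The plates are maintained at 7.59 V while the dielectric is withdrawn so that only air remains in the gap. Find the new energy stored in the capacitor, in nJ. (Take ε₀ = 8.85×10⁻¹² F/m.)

A = (27.9 cm)² = 7.78×10⁻² m².
Initially C₁ = κε₀A/d = 14.8 × 8.85×10⁻¹² × 7.78×10⁻² / 1.71×10⁻⁴ = 5.96×10⁻⁸ F.
U₁ = 1.72×10⁻⁶ J.
Battery connected ⇒ V is held fixed. C₂ = 0.0676 C₁ and U = ½CV², so U₂/U₁ = C₂/C₁ = 0.0676.
U₂ = 0.0676 × 1.72×10⁻⁶ = 1.16×10⁻⁷ J.

U ≈ 116 nJ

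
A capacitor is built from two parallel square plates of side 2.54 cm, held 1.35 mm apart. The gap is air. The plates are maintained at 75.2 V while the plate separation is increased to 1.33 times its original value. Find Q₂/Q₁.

0.752

Battery connected ⇒ V is held fixed.
C₂ = 0.752 C₁ and Q = CV, so Q₂/Q₁ = C₂/C₁ = 0.752.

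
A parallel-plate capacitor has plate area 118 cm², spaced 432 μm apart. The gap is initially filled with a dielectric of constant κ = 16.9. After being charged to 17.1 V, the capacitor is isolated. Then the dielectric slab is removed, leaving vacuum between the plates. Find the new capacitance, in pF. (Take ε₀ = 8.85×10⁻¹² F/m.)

C ≈ 242 pF

A = 118 cm² = 1.18×10⁻² m².
Initially C₁ = κε₀A/d = 16.9 × 8.85×10⁻¹² × 1.18×10⁻² / 4.32×10⁻⁴ = 4.09×10⁻⁹ F.
C = κε₀A/d scales with κ, so C₂/C₁ = 1/κ = 1/16.9 = 0.0592.
C₂ = 0.0592 × 4.09×10⁻⁹ = 2.42×10⁻¹⁰ F.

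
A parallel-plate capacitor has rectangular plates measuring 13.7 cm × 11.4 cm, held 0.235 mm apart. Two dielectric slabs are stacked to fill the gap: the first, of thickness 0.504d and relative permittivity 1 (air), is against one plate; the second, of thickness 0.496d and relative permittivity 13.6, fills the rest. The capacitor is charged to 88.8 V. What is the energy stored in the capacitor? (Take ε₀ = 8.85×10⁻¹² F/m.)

A = 13.7 × 11.4 cm² = 1.56×10⁻² m².
Stacked slabs ⇒ two capacitors in series, each with the full plate area.
C₁ = κ₁ε₀A/d₁ = 1.00 × 8.85×10⁻¹² × 1.56×10⁻² / 1.18×10⁻⁴ = 1.17×10⁻⁹ F.
C₂ = κ₂ε₀A/d₂ = 13.6 × 8.85×10⁻¹² × 1.56×10⁻² / 1.17×10⁻⁴ = 1.61×10⁻⁸ F.
C = (1/C₁ + 1/C₂)⁻¹ = 1.09×10⁻⁹ F.
U = ½CV² = ½ × 1.09×10⁻⁹ × (88.8)² = 4.29×10⁻⁶ J.

U ≈ 4.29 μJ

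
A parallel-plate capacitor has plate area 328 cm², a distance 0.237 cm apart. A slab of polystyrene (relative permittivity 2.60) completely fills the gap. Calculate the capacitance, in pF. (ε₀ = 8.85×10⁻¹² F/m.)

A = 328 cm² = 3.28×10⁻² m².
C = κε₀A/d = 2.60 × 8.85×10⁻¹² × 3.28×10⁻² / 2.37×10⁻³ = 3.18×10⁻¹⁰ F.

C ≈ 318 pF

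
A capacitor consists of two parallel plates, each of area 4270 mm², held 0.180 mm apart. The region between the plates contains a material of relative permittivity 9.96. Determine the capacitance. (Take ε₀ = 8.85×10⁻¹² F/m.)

A = 4270 mm² = 4.27×10⁻³ m².
C = κε₀A/d = 9.96 × 8.85×10⁻¹² × 4.27×10⁻³ / 1.80×10⁻⁴ = 2.09×10⁻⁹ F.

C ≈ 2.09 nF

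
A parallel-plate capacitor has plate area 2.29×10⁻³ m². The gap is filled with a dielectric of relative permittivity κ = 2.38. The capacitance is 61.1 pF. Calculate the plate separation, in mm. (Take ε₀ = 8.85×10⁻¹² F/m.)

d = κε₀A/C = 2.38 × 8.85×10⁻¹² × 2.29×10⁻³ / 6.11×10⁻¹¹ = 7.89×10⁻⁴ m.

0.789 mm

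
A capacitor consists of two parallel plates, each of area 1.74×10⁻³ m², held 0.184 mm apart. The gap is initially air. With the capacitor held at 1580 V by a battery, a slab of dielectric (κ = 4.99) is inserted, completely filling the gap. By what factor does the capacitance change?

C = κε₀A/d scales with κ, so C₂/C₁ = κ = 4.99.

C₂/C₁ ≈ 4.99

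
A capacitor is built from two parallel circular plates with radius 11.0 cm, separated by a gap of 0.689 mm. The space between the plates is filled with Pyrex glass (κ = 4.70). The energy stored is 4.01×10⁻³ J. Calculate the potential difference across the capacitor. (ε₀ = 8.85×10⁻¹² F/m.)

V ≈ 1.87 kV

A = π(11.0 cm)² = 3.80×10⁻² m².
C = κε₀A/d = 4.70 × 8.85×10⁻¹² × 3.80×10⁻² / 6.89×10⁻⁴ = 2.29×10⁻⁹ F.
V = √(2U/C) = √(2 × 4.01×10⁻³ / 2.29×10⁻⁹) = 1.87×10³ V.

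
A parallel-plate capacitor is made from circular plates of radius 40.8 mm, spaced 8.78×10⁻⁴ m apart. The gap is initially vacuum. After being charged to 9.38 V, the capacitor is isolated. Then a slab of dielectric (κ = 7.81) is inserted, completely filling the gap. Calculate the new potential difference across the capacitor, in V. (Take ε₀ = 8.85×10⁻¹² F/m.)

V ≈ 1.20 V

A = π(40.8 mm)² = 5.23×10⁻³ m².
Initially C₁ = ε₀A/d = 8.85×10⁻¹² × 5.23×10⁻³ / 8.78×10⁻⁴ = 5.27×10⁻¹¹ F.
V₁ = 9.38 V.
Isolated ⇒ Q is held fixed. C₂ = 7.81 C₁ and V = Q/C, so V₂/V₁ = C₁/C₂ = 0.128.
V₂ = 0.128 × 9.38 = 1.20 V.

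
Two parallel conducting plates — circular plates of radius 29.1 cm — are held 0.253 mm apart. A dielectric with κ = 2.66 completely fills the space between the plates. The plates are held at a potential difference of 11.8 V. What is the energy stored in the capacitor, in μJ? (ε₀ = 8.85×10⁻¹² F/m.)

A = π(29.1 cm)² = 0.266 m².
C = κε₀A/d = 2.66 × 8.85×10⁻¹² × 0.266 / 2.53×10⁻⁴ = 2.48×10⁻⁸ F.
U = ½CV² = ½ × 2.48×10⁻⁸ × (11.8)² = 1.72×10⁻⁶ J.

1.72 μJ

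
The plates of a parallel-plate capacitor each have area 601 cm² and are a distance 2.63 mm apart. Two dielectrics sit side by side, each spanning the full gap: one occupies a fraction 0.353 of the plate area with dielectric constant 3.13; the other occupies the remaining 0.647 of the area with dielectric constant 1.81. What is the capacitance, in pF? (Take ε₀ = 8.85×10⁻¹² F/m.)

C ≈ 460 pF

A = 601 cm² = 6.01×10⁻² m².
Side-by-side slabs ⇒ two capacitors in parallel, each spanning the full gap.
C₁ = κ₁ε₀A₁/d = 3.13 × 8.85×10⁻¹² × 2.12×10⁻² / 2.63×10⁻³ = 2.23×10⁻¹⁰ F.
C₂ = κ₂ε₀A₂/d = 1.81 × 8.85×10⁻¹² × 3.89×10⁻² / 2.63×10⁻³ = 2.37×10⁻¹⁰ F.
C = C₁ + C₂ = 4.60×10⁻¹⁰ F.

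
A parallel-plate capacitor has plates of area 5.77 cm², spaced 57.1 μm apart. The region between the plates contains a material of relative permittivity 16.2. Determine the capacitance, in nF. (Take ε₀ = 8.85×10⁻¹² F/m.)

A = 5.77 cm² = 5.77×10⁻⁴ m².
C = κε₀A/d = 16.2 × 8.85×10⁻¹² × 5.77×10⁻⁴ / 5.71×10⁻⁵ = 1.45×10⁻⁹ F.

C ≈ 1.45 nF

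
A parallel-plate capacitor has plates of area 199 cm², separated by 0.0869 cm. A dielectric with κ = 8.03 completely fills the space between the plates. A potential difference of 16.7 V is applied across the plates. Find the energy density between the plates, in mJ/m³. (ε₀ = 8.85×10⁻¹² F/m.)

E = V/d = 16.7 / 8.69×10⁻⁴ = 1.92×10⁴ V/m.
u = ½κε₀E² = ½ × 8.03 × 8.85×10⁻¹² × (1.92×10⁴)² = 1.31×10⁻² J/m³.

u ≈ 13.1 mJ/m³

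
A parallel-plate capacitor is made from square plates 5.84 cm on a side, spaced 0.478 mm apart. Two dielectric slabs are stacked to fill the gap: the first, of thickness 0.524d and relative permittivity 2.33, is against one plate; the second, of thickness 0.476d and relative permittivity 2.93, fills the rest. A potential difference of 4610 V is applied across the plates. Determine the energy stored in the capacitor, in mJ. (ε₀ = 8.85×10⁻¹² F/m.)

A = (5.84 cm)² = 3.41×10⁻³ m².
Stacked slabs ⇒ two capacitors in series, each with the full plate area.
C₁ = κ₁ε₀A/d₁ = 2.33 × 8.85×10⁻¹² × 3.41×10⁻³ / 2.50×10⁻⁴ = 2.81×10⁻¹⁰ F.
C₂ = κ₂ε₀A/d₂ = 2.93 × 8.85×10⁻¹² × 3.41×10⁻³ / 2.28×10⁻⁴ = 3.89×10⁻¹⁰ F.
C = (1/C₁ + 1/C₂)⁻¹ = 1.63×10⁻¹⁰ F.
U = ½CV² = ½ × 1.63×10⁻¹⁰ × (4610)² = 1.73×10⁻³ J.

U ≈ 1.73 mJ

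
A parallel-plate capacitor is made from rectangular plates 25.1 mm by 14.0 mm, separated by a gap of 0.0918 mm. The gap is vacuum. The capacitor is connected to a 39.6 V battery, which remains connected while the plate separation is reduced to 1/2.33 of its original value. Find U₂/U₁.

U₂/U₁ ≈ 2.33

Battery connected ⇒ V is held fixed.
C₂ = 2.33 C₁ and U = ½CV², so U₂/U₁ = C₂/C₁ = 2.33.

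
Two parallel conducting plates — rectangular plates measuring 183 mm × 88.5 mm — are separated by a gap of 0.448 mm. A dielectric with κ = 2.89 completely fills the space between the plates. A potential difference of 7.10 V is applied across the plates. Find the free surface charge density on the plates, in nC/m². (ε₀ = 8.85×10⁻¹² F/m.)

A = 183 × 88.5 mm² = 1.62×10⁻² m².
C = κε₀A/d = 2.89 × 8.85×10⁻¹² × 1.62×10⁻² / 4.48×10⁻⁴ = 9.25×10⁻¹⁰ F.
σ = Q/A = CV/A = 9.25×10⁻¹⁰ × 7.10 / 1.62×10⁻² = 4.05×10⁻⁷ C/m².

405 nC/m²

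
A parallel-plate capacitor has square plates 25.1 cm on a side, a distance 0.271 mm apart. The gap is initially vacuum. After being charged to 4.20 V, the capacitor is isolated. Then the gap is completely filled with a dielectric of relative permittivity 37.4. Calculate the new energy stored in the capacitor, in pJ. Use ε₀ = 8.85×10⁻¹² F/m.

A = (25.1 cm)² = 6.30×10⁻² m².
Initially C₁ = ε₀A/d = 8.85×10⁻¹² × 6.30×10⁻² / 2.71×10⁻⁴ = 2.06×10⁻⁹ F.
U₁ = 1.81×10⁻⁸ J.
Isolated ⇒ Q is held fixed. C₂ = 37.4 C₁ and U = Q²/(2C), so U₂/U₁ = C₁/C₂ = 0.0267.
U₂ = 0.0267 × 1.81×10⁻⁸ = 4.85×10⁻¹⁰ J.

U ≈ 485 pJ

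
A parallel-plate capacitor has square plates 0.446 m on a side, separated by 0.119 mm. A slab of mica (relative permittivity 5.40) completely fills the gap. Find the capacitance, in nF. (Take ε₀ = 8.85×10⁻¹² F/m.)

C ≈ 79.9 nF

A = (0.446 m)² = 0.199 m².
C = κε₀A/d = 5.40 × 8.85×10⁻¹² × 0.199 / 1.19×10⁻⁴ = 7.99×10⁻⁸ F.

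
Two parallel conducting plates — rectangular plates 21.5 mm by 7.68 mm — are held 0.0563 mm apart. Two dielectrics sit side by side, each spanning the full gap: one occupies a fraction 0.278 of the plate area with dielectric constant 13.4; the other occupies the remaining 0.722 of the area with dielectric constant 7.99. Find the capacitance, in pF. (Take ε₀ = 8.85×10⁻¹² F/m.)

A = 21.5 × 7.68 mm² = 1.65×10⁻⁴ m².
Side-by-side slabs ⇒ two capacitors in parallel, each spanning the full gap.
C₁ = κ₁ε₀A₁/d = 13.4 × 8.85×10⁻¹² × 4.59×10⁻⁵ / 5.63×10⁻⁵ = 9.67×10⁻¹¹ F.
C₂ = κ₂ε₀A₂/d = 7.99 × 8.85×10⁻¹² × 1.19×10⁻⁴ / 5.63×10⁻⁵ = 1.50×10⁻¹⁰ F.
C = C₁ + C₂ = 2.46×10⁻¹⁰ F.

C ≈ 246 pF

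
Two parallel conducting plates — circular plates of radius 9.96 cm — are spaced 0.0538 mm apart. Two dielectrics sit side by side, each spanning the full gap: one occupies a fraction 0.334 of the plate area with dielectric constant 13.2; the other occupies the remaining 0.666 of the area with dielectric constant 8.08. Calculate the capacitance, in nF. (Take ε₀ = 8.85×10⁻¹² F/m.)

A = π(9.96 cm)² = 3.12×10⁻² m².
Side-by-side slabs ⇒ two capacitors in parallel, each spanning the full gap.
C₁ = κ₁ε₀A₁/d = 13.2 × 8.85×10⁻¹² × 1.04×10⁻² / 5.38×10⁻⁵ = 2.26×10⁻⁸ F.
C₂ = κ₂ε₀A₂/d = 8.08 × 8.85×10⁻¹² × 2.08×10⁻² / 5.38×10⁻⁵ = 2.76×10⁻⁸ F.
C = C₁ + C₂ = 5.02×10⁻⁸ F.

50.2 nF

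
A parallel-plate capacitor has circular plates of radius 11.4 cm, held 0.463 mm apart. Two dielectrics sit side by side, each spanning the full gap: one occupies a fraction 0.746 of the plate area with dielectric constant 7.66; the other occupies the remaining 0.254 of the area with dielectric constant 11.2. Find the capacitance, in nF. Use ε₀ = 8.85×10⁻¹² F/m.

C ≈ 6.68 nF

A = π(11.4 cm)² = 4.08×10⁻² m².
Side-by-side slabs ⇒ two capacitors in parallel, each spanning the full gap.
C₁ = κ₁ε₀A₁/d = 7.66 × 8.85×10⁻¹² × 3.05×10⁻² / 4.63×10⁻⁴ = 4.46×10⁻⁹ F.
C₂ = κ₂ε₀A₂/d = 11.2 × 8.85×10⁻¹² × 1.04×10⁻² / 4.63×10⁻⁴ = 2.22×10⁻⁹ F.
C = C₁ + C₂ = 6.68×10⁻⁹ F.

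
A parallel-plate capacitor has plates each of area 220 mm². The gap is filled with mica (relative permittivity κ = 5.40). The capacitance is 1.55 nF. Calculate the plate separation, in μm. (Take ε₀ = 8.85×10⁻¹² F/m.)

6.78 μm

A = 220 mm² = 2.20×10⁻⁴ m².
d = κε₀A/C = 5.40 × 8.85×10⁻¹² × 2.20×10⁻⁴ / 1.55×10⁻⁹ = 6.78×10⁻⁶ m.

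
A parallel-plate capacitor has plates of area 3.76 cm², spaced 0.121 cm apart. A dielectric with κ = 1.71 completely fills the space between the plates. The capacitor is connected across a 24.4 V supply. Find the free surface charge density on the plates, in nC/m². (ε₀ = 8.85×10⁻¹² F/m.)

A = 3.76 cm² = 3.76×10⁻⁴ m².
C = κε₀A/d = 1.71 × 8.85×10⁻¹² × 3.76×10⁻⁴ / 1.21×10⁻³ = 4.70×10⁻¹² F.
σ = Q/A = CV/A = 4.70×10⁻¹² × 24.4 / 3.76×10⁻⁴ = 3.05×10⁻⁷ C/m².

σ ≈ 305 nC/m²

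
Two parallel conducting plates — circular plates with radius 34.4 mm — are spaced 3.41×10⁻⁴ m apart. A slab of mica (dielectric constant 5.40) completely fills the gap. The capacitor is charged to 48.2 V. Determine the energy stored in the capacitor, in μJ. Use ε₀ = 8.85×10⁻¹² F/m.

0.605 μJ

A = π(34.4 mm)² = 3.72×10⁻³ m².
C = κε₀A/d = 5.40 × 8.85×10⁻¹² × 3.72×10⁻³ / 3.41×10⁻⁴ = 5.21×10⁻¹⁰ F.
U = ½CV² = ½ × 5.21×10⁻¹⁰ × (48.2)² = 6.05×10⁻⁷ J.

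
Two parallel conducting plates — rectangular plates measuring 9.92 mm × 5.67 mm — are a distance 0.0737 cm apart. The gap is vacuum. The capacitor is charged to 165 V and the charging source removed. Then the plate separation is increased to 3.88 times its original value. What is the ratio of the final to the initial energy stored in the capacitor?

U₂/U₁ ≈ 3.88

Isolated ⇒ Q is held fixed.
C₂ = 0.258 C₁ and U = Q²/(2C), so U₂/U₁ = C₁/C₂ = 3.88.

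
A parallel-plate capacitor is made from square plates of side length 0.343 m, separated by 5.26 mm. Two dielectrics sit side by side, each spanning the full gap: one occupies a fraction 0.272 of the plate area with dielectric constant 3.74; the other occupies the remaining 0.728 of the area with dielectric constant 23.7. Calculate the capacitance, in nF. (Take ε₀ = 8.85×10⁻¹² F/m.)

A = (0.343 m)² = 0.118 m².
Side-by-side slabs ⇒ two capacitors in parallel, each spanning the full gap.
C₁ = κ₁ε₀A₁/d = 3.74 × 8.85×10⁻¹² × 3.20×10⁻² / 5.26×10⁻³ = 2.01×10⁻¹⁰ F.
C₂ = κ₂ε₀A₂/d = 23.7 × 8.85×10⁻¹² × 8.56×10⁻² / 5.26×10⁻³ = 3.42×10⁻⁹ F.
C = C₁ + C₂ = 3.62×10⁻⁹ F.

C ≈ 3.62 nF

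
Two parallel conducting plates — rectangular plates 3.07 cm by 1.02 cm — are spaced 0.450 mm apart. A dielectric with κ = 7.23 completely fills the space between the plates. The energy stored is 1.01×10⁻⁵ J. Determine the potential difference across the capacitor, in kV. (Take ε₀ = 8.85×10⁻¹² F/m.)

0.674 kV

A = 3.07 × 1.02 cm² = 3.13×10⁻⁴ m².
C = κε₀A/d = 7.23 × 8.85×10⁻¹² × 3.13×10⁻⁴ / 4.50×10⁻⁴ = 4.45×10⁻¹¹ F.
V = √(2U/C) = √(2 × 1.01×10⁻⁵ / 4.45×10⁻¹¹) = 6.74×10² V.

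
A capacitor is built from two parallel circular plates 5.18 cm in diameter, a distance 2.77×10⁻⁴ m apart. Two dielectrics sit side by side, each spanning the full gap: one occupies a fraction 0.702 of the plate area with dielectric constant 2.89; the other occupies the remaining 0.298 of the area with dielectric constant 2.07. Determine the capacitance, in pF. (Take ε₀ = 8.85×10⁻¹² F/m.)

A = π(5.18/2 cm)² = 2.11×10⁻³ m².
Side-by-side slabs ⇒ two capacitors in parallel, each spanning the full gap.
C₁ = κ₁ε₀A₁/d = 2.89 × 8.85×10⁻¹² × 1.48×10⁻³ / 2.77×10⁻⁴ = 1.37×10⁻¹⁰ F.
C₂ = κ₂ε₀A₂/d = 2.07 × 8.85×10⁻¹² × 6.28×10⁻⁴ / 2.77×10⁻⁴ = 4.15×10⁻¹¹ F.
C = C₁ + C₂ = 1.78×10⁻¹⁰ F.

C ≈ 178 pF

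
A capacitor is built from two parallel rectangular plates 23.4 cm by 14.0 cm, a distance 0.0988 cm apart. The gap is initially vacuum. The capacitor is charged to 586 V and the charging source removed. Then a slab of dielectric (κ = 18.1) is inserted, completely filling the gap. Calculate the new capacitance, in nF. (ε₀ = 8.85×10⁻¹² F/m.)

5.31 nF

A = 23.4 × 14.0 cm² = 3.28×10⁻² m².
Initially C₁ = ε₀A/d = 8.85×10⁻¹² × 3.28×10⁻² / 9.88×10⁻⁴ = 2.93×10⁻¹⁰ F.
C = κε₀A/d scales with κ, so C₂/C₁ = κ = 18.1.
C₂ = 18.1 × 2.93×10⁻¹⁰ = 5.31×10⁻⁹ F.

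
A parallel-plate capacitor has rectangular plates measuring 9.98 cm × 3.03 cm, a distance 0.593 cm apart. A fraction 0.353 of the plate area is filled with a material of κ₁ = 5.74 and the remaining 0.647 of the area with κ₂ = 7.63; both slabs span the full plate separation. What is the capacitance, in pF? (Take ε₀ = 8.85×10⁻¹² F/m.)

A = 9.98 × 3.03 cm² = 3.02×10⁻³ m².
Side-by-side slabs ⇒ two capacitors in parallel, each spanning the full gap.
C₁ = κ₁ε₀A₁/d = 5.74 × 8.85×10⁻¹² × 1.07×10⁻³ / 5.93×10⁻³ = 9.14×10⁻¹² F.
C₂ = κ₂ε₀A₂/d = 7.63 × 8.85×10⁻¹² × 1.96×10⁻³ / 5.93×10⁻³ = 2.23×10⁻¹¹ F.
C = C₁ + C₂ = 3.14×10⁻¹¹ F.

31.4 pF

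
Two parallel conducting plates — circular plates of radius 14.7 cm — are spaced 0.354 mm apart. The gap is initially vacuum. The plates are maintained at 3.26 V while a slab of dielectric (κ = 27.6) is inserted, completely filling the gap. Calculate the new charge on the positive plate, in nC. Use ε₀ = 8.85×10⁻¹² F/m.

A = π(14.7 cm)² = 6.79×10⁻² m².
Initially C₁ = ε₀A/d = 8.85×10⁻¹² × 6.79×10⁻² / 3.54×10⁻⁴ = 1.70×10⁻⁹ F.
Q₁ = 5.53×10⁻⁹ C.
Battery connected ⇒ V is held fixed. C₂ = 27.6 C₁ and Q = CV, so Q₂/Q₁ = C₂/C₁ = 27.6.
Q₂ = 27.6 × 5.53×10⁻⁹ = 1.53×10⁻⁷ C.

Q ≈ 153 nC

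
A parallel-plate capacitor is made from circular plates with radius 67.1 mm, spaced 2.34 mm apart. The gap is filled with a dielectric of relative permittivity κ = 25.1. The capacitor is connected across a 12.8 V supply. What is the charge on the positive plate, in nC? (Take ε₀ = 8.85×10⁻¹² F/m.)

Q ≈ 17.2 nC

A = π(67.1 mm)² = 1.41×10⁻² m².
C = κε₀A/d = 25.1 × 8.85×10⁻¹² × 1.41×10⁻² / 2.34×10⁻³ = 1.34×10⁻⁹ F.
Q = CV = 1.34×10⁻⁹ × 12.8 = 1.72×10⁻⁸ C.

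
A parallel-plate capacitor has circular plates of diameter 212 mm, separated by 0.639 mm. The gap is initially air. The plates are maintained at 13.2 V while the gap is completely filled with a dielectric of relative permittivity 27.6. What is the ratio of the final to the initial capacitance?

C = κε₀A/d scales with κ, so C₂/C₁ = κ = 27.6.

C₂/C₁ ≈ 27.6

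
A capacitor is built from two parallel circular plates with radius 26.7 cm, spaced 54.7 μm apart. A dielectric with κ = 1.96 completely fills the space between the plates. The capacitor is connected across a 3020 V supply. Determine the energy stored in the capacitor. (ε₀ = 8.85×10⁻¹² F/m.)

U ≈ 324 mJ

A = π(26.7 cm)² = 0.224 m².
C = κε₀A/d = 1.96 × 8.85×10⁻¹² × 0.224 / 5.47×10⁻⁵ = 7.10×10⁻⁸ F.
U = ½CV² = ½ × 7.10×10⁻⁸ × (3020)² = 0.324 J.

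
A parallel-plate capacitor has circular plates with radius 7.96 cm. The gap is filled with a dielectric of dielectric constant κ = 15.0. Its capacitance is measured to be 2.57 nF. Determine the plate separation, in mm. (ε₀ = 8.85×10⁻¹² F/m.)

A = π(7.96 cm)² = 1.99×10⁻² m².
d = κε₀A/C = 15.0 × 8.85×10⁻¹² × 1.99×10⁻² / 2.57×10⁻⁹ = 1.03×10⁻³ m.

d ≈ 1.03 mm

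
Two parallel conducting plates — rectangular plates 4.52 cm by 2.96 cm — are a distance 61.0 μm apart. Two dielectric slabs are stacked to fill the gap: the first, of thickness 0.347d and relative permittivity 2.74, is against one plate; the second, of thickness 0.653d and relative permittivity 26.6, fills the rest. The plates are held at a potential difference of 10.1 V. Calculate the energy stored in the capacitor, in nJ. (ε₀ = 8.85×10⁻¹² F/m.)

65.5 nJ

A = 4.52 × 2.96 cm² = 1.34×10⁻³ m².
Stacked slabs ⇒ two capacitors in series, each with the full plate area.
C₁ = κ₁ε₀A/d₁ = 2.74 × 8.85×10⁻¹² × 1.34×10⁻³ / 2.12×10⁻⁵ = 1.53×10⁻⁹ F.
C₂ = κ₂ε₀A/d₂ = 26.6 × 8.85×10⁻¹² × 1.34×10⁻³ / 3.98×10⁻⁵ = 7.91×10⁻⁹ F.
C = (1/C₁ + 1/C₂)⁻¹ = 1.28×10⁻⁹ F.
U = ½CV² = ½ × 1.28×10⁻⁹ × (10.1)² = 6.55×10⁻⁸ J.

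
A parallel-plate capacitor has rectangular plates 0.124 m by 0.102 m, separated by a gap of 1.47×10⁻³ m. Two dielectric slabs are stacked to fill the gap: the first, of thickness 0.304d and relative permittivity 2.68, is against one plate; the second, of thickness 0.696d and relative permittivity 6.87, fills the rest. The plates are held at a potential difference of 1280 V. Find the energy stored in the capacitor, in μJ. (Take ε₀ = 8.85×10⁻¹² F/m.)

A = 0.124 × 0.102 m² = 1.26×10⁻² m².
Stacked slabs ⇒ two capacitors in series, each with the full plate area.
C₁ = κ₁ε₀A/d₁ = 2.68 × 8.85×10⁻¹² × 1.26×10⁻² / 4.47×10⁻⁴ = 6.71×10⁻¹⁰ F.
C₂ = κ₂ε₀A/d₂ = 6.87 × 8.85×10⁻¹² × 1.26×10⁻² / 1.02×10⁻³ = 7.52×10⁻¹⁰ F.
C = (1/C₁ + 1/C₂)⁻¹ = 3.55×10⁻¹⁰ F.
U = ½CV² = ½ × 3.55×10⁻¹⁰ × (1280)² = 2.90×10⁻⁴ J.

U ≈ 290 μJ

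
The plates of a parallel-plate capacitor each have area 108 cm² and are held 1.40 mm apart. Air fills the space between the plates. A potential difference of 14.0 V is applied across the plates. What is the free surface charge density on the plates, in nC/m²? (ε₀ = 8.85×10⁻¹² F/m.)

A = 108 cm² = 1.08×10⁻² m².
C = ε₀A/d = 8.85×10⁻¹² × 1.08×10⁻² / 1.40×10⁻³ = 6.83×10⁻¹¹ F.
σ = Q/A = CV/A = 6.83×10⁻¹¹ × 14.0 / 1.08×10⁻² = 8.85×10⁻⁸ C/m².

σ ≈ 88.5 nC/m²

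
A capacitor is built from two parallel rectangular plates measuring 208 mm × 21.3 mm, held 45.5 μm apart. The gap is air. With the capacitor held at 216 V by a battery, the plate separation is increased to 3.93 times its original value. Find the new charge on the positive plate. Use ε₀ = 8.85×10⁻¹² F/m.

47.4 nC

A = 208 × 21.3 mm² = 4.43×10⁻³ m².
Initially C₁ = ε₀A/d = 8.85×10⁻¹² × 4.43×10⁻³ / 4.55×10⁻⁵ = 8.62×10⁻¹⁰ F.
Q₁ = 1.86×10⁻⁷ C.
Battery connected ⇒ V is held fixed. C₂ = 0.254 C₁ and Q = CV, so Q₂/Q₁ = C₂/C₁ = 0.254.
Q₂ = 0.254 × 1.86×10⁻⁷ = 4.74×10⁻⁸ C.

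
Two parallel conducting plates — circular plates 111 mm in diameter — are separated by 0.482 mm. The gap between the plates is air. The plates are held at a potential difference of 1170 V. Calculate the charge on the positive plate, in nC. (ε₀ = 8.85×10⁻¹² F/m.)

Q ≈ 208 nC

A = π(111/2 mm)² = 9.68×10⁻³ m².
C = ε₀A/d = 8.85×10⁻¹² × 9.68×10⁻³ / 4.82×10⁻⁴ = 1.78×10⁻¹⁰ F.
Q = CV = 1.78×10⁻¹⁰ × 1170 = 2.08×10⁻⁷ C.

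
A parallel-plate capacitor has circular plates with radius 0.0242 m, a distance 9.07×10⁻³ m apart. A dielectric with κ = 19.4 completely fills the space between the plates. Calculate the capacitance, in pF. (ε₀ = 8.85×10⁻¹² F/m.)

A = π(0.0242 m)² = 1.84×10⁻³ m².
C = κε₀A/d = 19.4 × 8.85×10⁻¹² × 1.84×10⁻³ / 9.07×10⁻³ = 3.48×10⁻¹¹ F.

C ≈ 34.8 pF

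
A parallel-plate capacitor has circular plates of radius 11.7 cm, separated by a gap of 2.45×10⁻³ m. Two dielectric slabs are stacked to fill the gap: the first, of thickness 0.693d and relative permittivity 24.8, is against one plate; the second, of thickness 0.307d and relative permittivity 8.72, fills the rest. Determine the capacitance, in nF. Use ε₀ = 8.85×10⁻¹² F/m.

A = π(11.7 cm)² = 4.30×10⁻² m².
Stacked slabs ⇒ two capacitors in series, each with the full plate area.
C₁ = κ₁ε₀A/d₁ = 24.8 × 8.85×10⁻¹² × 4.30×10⁻² / 1.70×10⁻³ = 5.56×10⁻⁹ F.
C₂ = κ₂ε₀A/d₂ = 8.72 × 8.85×10⁻¹² × 4.30×10⁻² / 7.52×10⁻⁴ = 4.41×10⁻⁹ F.
C = (1/C₁ + 1/C₂)⁻¹ = 2.46×10⁻⁹ F.

C ≈ 2.46 nF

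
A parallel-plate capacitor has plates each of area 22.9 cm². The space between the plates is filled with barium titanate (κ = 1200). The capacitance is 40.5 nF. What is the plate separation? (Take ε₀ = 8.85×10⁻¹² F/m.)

A = 22.9 cm² = 2.29×10⁻³ m².
d = κε₀A/C = 1200 × 8.85×10⁻¹² × 2.29×10⁻³ / 4.05×10⁻⁸ = 6.00×10⁻⁴ m.

0.600 mm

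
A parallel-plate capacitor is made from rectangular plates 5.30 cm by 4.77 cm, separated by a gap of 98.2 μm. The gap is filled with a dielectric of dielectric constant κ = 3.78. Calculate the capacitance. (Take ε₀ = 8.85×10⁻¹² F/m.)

A = 5.30 × 4.77 cm² = 2.53×10⁻³ m².
C = κε₀A/d = 3.78 × 8.85×10⁻¹² × 2.53×10⁻³ / 9.82×10⁻⁵ = 8.61×10⁻¹⁰ F.

0.861 nF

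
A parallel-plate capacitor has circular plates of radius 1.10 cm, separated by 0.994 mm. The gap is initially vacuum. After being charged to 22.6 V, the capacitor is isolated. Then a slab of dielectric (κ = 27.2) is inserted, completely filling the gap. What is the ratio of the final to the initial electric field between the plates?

Isolated ⇒ Q is held fixed.
V₂ = Q/C₂ = V₁/27.2; E = V/d, so E₂/E₁ = (V₂/V₁)(d₁/d₂) = 0.0368.

E₂/E₁ ≈ 0.0368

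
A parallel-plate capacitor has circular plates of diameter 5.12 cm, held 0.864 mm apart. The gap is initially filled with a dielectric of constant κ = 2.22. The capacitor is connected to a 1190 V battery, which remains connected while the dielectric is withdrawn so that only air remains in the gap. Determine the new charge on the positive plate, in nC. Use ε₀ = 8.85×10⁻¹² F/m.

A = π(5.12/2 cm)² = 2.06×10⁻³ m².
Initially C₁ = κε₀A/d = 2.22 × 8.85×10⁻¹² × 2.06×10⁻³ / 8.64×10⁻⁴ = 4.68×10⁻¹¹ F.
Q₁ = 5.57×10⁻⁸ C.
Battery connected ⇒ V is held fixed. C₂ = 0.450 C₁ and Q = CV, so Q₂/Q₁ = C₂/C₁ = 0.450.
Q₂ = 0.450 × 5.57×10⁻⁸ = 2.51×10⁻⁸ C.

Q ≈ 25.1 nC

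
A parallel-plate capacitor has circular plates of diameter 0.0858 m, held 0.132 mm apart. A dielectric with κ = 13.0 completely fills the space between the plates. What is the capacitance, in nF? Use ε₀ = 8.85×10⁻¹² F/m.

A = π(0.0858/2 m)² = 5.78×10⁻³ m².
C = κε₀A/d = 13.0 × 8.85×10⁻¹² × 5.78×10⁻³ / 1.32×10⁻⁴ = 5.04×10⁻⁹ F.

C ≈ 5.04 nF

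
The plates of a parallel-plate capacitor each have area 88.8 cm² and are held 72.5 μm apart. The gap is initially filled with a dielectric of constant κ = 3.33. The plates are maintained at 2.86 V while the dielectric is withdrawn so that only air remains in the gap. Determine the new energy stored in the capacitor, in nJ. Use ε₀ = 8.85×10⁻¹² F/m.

A = 88.8 cm² = 8.88×10⁻³ m².
Initially C₁ = κε₀A/d = 3.33 × 8.85×10⁻¹² × 8.88×10⁻³ / 7.25×10⁻⁵ = 3.61×10⁻⁹ F.
U₁ = 1.48×10⁻⁸ J.
Battery connected ⇒ V is held fixed. C₂ = 0.300 C₁ and U = ½CV², so U₂/U₁ = C₂/C₁ = 0.300.
U₂ = 0.300 × 1.48×10⁻⁸ = 4.43×10⁻⁹ J.

U ≈ 4.43 nJ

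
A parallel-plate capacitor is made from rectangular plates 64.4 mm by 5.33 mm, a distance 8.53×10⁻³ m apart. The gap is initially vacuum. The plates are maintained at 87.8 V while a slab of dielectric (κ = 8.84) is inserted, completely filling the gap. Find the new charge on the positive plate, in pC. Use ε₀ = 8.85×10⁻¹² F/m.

A = 64.4 × 5.33 mm² = 3.43×10⁻⁴ m².
Initially C₁ = ε₀A/d = 8.85×10⁻¹² × 3.43×10⁻⁴ / 8.53×10⁻³ = 3.56×10⁻¹³ F.
Q₁ = 3.13×10⁻¹¹ C.
Battery connected ⇒ V is held fixed. C₂ = 8.84 C₁ and Q = CV, so Q₂/Q₁ = C₂/C₁ = 8.84.
Q₂ = 8.84 × 3.13×10⁻¹¹ = 2.76×10⁻¹⁰ C.

276 pC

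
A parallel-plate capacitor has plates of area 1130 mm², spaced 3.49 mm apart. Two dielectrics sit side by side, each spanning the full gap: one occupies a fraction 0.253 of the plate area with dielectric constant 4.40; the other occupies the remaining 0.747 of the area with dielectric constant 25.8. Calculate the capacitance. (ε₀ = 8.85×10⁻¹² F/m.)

A = 1130 mm² = 1.13×10⁻³ m².
Side-by-side slabs ⇒ two capacitors in parallel, each spanning the full gap.
C₁ = κ₁ε₀A₁/d = 4.40 × 8.85×10⁻¹² × 2.86×10⁻⁴ / 3.49×10⁻³ = 3.19×10⁻¹² F.
C₂ = κ₂ε₀A₂/d = 25.8 × 8.85×10⁻¹² × 8.44×10⁻⁴ / 3.49×10⁻³ = 5.52×10⁻¹¹ F.
C = C₁ + C₂ = 5.84×10⁻¹¹ F.

58.4 pF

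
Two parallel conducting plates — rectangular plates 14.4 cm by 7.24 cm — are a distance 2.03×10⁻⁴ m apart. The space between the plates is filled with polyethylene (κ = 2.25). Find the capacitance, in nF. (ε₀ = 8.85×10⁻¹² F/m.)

A = 14.4 × 7.24 cm² = 1.04×10⁻² m².
C = κε₀A/d = 2.25 × 8.85×10⁻¹² × 1.04×10⁻² / 2.03×10⁻⁴ = 1.02×10⁻⁹ F.

C ≈ 1.02 nF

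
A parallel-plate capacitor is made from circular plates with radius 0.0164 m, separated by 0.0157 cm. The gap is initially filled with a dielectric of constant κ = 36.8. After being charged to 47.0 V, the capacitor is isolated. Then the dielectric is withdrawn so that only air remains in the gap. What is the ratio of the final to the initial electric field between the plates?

Isolated ⇒ Q is held fixed.
V₂ = Q/C₂ = V₁/0.0272; E = V/d, so E₂/E₁ = (V₂/V₁)(d₁/d₂) = 36.8.

E₂/E₁ ≈ 36.8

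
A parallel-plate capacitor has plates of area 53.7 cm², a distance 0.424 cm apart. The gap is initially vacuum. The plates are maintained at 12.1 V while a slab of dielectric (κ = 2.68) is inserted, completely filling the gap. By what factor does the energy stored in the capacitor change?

Battery connected ⇒ V is held fixed.
C₂ = 2.68 C₁ and U = ½CV², so U₂/U₁ = C₂/C₁ = 2.68.

2.68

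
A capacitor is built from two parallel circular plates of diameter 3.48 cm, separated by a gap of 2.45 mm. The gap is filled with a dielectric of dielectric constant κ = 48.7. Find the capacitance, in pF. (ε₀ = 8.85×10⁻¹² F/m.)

A = π(3.48/2 cm)² = 9.51×10⁻⁴ m².
C = κε₀A/d = 48.7 × 8.85×10⁻¹² × 9.51×10⁻⁴ / 2.45×10⁻³ = 1.67×10⁻¹⁰ F.

167 pF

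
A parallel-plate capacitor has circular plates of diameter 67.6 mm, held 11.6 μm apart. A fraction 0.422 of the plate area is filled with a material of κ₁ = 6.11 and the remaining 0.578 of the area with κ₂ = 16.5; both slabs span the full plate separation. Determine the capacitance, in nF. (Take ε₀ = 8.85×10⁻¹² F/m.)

33.2 nF

A = π(67.6/2 mm)² = 3.59×10⁻³ m².
Side-by-side slabs ⇒ two capacitors in parallel, each spanning the full gap.
C₁ = κ₁ε₀A₁/d = 6.11 × 8.85×10⁻¹² × 1.51×10⁻³ / 1.16×10⁻⁵ = 7.06×10⁻⁹ F.
C₂ = κ₂ε₀A₂/d = 16.5 × 8.85×10⁻¹² × 2.07×10⁻³ / 1.16×10⁻⁵ = 2.61×10⁻⁸ F.
C = C₁ + C₂ = 3.32×10⁻⁸ F.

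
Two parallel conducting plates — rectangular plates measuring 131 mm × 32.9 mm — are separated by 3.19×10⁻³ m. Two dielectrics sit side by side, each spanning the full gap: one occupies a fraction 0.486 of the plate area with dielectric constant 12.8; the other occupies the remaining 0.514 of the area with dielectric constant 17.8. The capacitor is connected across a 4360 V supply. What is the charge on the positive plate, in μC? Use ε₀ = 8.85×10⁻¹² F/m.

A = 131 × 32.9 mm² = 4.31×10⁻³ m².
Side-by-side slabs ⇒ two capacitors in parallel, each spanning the full gap.
C₁ = κ₁ε₀A₁/d = 12.8 × 8.85×10⁻¹² × 2.09×10⁻³ / 3.19×10⁻³ = 7.44×10⁻¹¹ F.
C₂ = κ₂ε₀A₂/d = 17.8 × 8.85×10⁻¹² × 2.22×10⁻³ / 3.19×10⁻³ = 1.09×10⁻¹⁰ F.
C = C₁ + C₂ = 1.84×10⁻¹⁰ F.
Q = CV = 1.84×10⁻¹⁰ × 4360 = 8.01×10⁻⁷ C.

0.801 μC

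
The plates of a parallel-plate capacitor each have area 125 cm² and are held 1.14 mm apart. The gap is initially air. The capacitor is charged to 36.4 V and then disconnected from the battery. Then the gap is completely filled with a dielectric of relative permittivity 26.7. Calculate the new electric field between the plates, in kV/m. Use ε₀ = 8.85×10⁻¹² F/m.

A = 125 cm² = 1.25×10⁻² m².
Initially C₁ = ε₀A/d = 8.85×10⁻¹² × 1.25×10⁻² / 1.14×10⁻³ = 9.70×10⁻¹¹ F.
E₁ = 3.19×10⁴ V/m.
Isolated ⇒ Q is held fixed. V₂ = Q/C₂ = V₁/26.7; E = V/d, so E₂/E₁ = (V₂/V₁)(d₁/d₂) = 0.0375.
E₂ = 0.0375 × 3.19×10⁴ = 1.20×10³ V/m.

E ≈ 1.20 kV/m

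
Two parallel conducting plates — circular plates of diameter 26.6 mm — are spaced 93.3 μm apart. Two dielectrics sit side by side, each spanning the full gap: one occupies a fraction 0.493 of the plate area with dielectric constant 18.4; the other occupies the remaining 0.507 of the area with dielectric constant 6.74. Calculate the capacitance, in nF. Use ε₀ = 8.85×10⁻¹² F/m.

A = π(26.6/2 mm)² = 5.56×10⁻⁴ m².
Side-by-side slabs ⇒ two capacitors in parallel, each spanning the full gap.
C₁ = κ₁ε₀A₁/d = 18.4 × 8.85×10⁻¹² × 2.74×10⁻⁴ / 9.33×10⁻⁵ = 4.78×10⁻¹⁰ F.
C₂ = κ₂ε₀A₂/d = 6.74 × 8.85×10⁻¹² × 2.82×10⁻⁴ / 9.33×10⁻⁵ = 1.80×10⁻¹⁰ F.
C = C₁ + C₂ = 6.58×10⁻¹⁰ F.

C ≈ 0.658 nF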